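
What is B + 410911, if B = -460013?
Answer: -49102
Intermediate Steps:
B + 410911 = -460013 + 410911 = -49102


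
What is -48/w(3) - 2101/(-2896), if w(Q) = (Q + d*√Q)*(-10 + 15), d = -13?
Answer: 941419/1201840 + 104*√3/415 ≈ 1.2174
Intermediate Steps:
w(Q) = -65*√Q + 5*Q (w(Q) = (Q - 13*√Q)*(-10 + 15) = (Q - 13*√Q)*5 = -65*√Q + 5*Q)
-48/w(3) - 2101/(-2896) = -48/(-65*√3 + 5*3) - 2101/(-2896) = -48/(-65*√3 + 15) - 2101*(-1/2896) = -48/(15 - 65*√3) + 2101/2896 = 2101/2896 - 48/(15 - 65*√3)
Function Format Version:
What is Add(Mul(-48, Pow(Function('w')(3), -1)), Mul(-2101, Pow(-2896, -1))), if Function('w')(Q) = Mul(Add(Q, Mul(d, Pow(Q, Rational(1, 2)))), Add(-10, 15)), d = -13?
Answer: Add(Rational(941419, 1201840), Mul(Rational(104, 415), Pow(3, Rational(1, 2)))) ≈ 1.2174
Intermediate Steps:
Function('w')(Q) = Add(Mul(-65, Pow(Q, Rational(1, 2))), Mul(5, Q)) (Function('w')(Q) = Mul(Add(Q, Mul(-13, Pow(Q, Rational(1, 2)))), Add(-10, 15)) = Mul(Add(Q, Mul(-13, Pow(Q, Rational(1, 2)))), 5) = Add(Mul(-65, Pow(Q, Rational(1, 2))), Mul(5, Q)))
Add(Mul(-48, Pow(Function('w')(3), -1)), Mul(-2101, Pow(-2896, -1))) = Add(Mul(-48, Pow(Add(Mul(-65, Pow(3, Rational(1, 2))), Mul(5, 3)), -1)), Mul(-2101, Pow(-2896, -1))) = Add(Mul(-48, Pow(Add(Mul(-65, Pow(3, Rational(1, 2))), 15), -1)), Mul(-2101, Rational(-1, 2896))) = Add(Mul(-48, Pow(Add(15, Mul(-65, Pow(3, Rational(1, 2)))), -1)), Rational(2101, 2896)) = Add(Rational(2101, 2896), Mul(-48, Pow(Add(15, Mul(-65, Pow(3, Rational(1, 2)))), -1)))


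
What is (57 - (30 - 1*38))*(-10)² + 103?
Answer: 6603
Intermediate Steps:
(57 - (30 - 1*38))*(-10)² + 103 = (57 - (30 - 38))*100 + 103 = (57 - 1*(-8))*100 + 103 = (57 + 8)*100 + 103 = 65*100 + 103 = 6500 + 103 = 6603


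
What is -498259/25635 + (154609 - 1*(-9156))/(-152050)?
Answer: -3198335869/155912070 ≈ -20.514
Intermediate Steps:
-498259/25635 + (154609 - 1*(-9156))/(-152050) = -498259*1/25635 + (154609 + 9156)*(-1/152050) = -498259/25635 + 163765*(-1/152050) = -498259/25635 - 32753/30410 = -3198335869/155912070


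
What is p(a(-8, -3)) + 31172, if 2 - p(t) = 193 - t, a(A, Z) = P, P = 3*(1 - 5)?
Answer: 30969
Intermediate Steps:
P = -12 (P = 3*(-4) = -12)
a(A, Z) = -12
p(t) = -191 + t (p(t) = 2 - (193 - t) = 2 + (-193 + t) = -191 + t)
p(a(-8, -3)) + 31172 = (-191 - 12) + 31172 = -203 + 31172 = 30969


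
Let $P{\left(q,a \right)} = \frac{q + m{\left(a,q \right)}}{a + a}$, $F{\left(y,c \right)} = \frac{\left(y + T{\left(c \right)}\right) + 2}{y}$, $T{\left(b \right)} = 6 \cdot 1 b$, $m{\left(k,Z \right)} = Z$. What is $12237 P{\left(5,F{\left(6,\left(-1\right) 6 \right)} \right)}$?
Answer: $- \frac{183555}{14} \approx -13111.0$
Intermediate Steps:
$T{\left(b \right)} = 6 b$
$F{\left(y,c \right)} = \frac{2 + y + 6 c}{y}$ ($F{\left(y,c \right)} = \frac{\left(y + 6 c\right) + 2}{y} = \frac{2 + y + 6 c}{y}$)
$P{\left(q,a \right)} = \frac{q}{a}$ ($P{\left(q,a \right)} = \frac{q + q}{a + a} = \frac{2 q}{2 a} = 2 q \frac{1}{2 a} = \frac{q}{a}$)
$12237 P{\left(5,F{\left(6,\left(-1\right) 6 \right)} \right)} = 12237 \frac{5}{\frac{1}{6} \left(2 + 6 + 6 \left(\left(-1\right) 6\right)\right)} = 12237 \frac{5}{\frac{1}{6} \left(2 + 6 + 6 \left(-6\right)\right)} = 12237 \frac{5}{\frac{1}{6} \left(2 + 6 - 36\right)} = 12237 \frac{5}{\frac{1}{6} \left(-28\right)} = 12237 \frac{5}{- \frac{14}{3}} = 12237 \cdot 5 \left(- \frac{3}{14}\right) = 12237 \left(- \frac{15}{14}\right) = - \frac{183555}{14}$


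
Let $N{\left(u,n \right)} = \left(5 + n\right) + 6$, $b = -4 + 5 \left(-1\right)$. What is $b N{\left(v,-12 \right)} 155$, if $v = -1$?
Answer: $1395$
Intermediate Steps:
$b = -9$ ($b = -4 - 5 = -9$)
$N{\left(u,n \right)} = 11 + n$
$b N{\left(v,-12 \right)} 155 = - 9 \left(11 - 12\right) 155 = \left(-9\right) \left(-1\right) 155 = 9 \cdot 155 = 1395$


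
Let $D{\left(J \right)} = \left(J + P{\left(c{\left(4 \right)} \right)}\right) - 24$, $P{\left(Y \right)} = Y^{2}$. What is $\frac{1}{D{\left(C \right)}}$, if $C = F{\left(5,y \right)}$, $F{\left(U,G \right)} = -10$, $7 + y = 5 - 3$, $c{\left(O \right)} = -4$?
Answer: $- \frac{1}{18} \approx -0.055556$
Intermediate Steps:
$y = -5$ ($y = -7 + \left(5 - 3\right) = -7 + 2 = -5$)
$C = -10$
$D{\left(J \right)} = -8 + J$ ($D{\left(J \right)} = \left(J + \left(-4\right)^{2}\right) - 24 = \left(J + 16\right) - 24 = \left(16 + J\right) - 24 = -8 + J$)
$\frac{1}{D{\left(C \right)}} = \frac{1}{-8 - 10} = \frac{1}{-18} = - \frac{1}{18}$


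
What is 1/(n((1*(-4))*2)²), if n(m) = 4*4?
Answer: 1/256 ≈ 0.0039063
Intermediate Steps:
n(m) = 16
1/(n((1*(-4))*2)²) = 1/(16²) = 1/256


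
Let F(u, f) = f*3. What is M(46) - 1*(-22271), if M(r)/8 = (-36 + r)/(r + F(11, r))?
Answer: 512243/23 ≈ 22271.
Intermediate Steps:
F(u, f) = 3*f
M(r) = 2*(-36 + r)/r (M(r) = 8*((-36 + r)/(r + 3*r)) = 8*((-36 + r)/((4*r))) = 8*((-36 + r)*(1/(4*r))) = 8*((-36 + r)/(4*r)) = 2*(-36 + r)/r)
M(46) - 1*(-22271) = (2 - 72/46) - 1*(-22271) = (2 - 72*1/46) + 22271 = (2 - 36/23) + 22271 = 10/23 + 22271 = 512243/23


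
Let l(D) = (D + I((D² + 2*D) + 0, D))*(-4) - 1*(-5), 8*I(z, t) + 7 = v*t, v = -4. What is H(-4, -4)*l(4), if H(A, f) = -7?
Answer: -7/2 ≈ -3.5000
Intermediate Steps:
I(z, t) = -7/8 - t/2 (I(z, t) = -7/8 + (-4*t)/8 = -7/8 - t/2)
l(D) = 17/2 - 2*D (l(D) = (D + (-7/8 - D/2))*(-4) - 1*(-5) = (-7/8 + D/2)*(-4) + 5 = (7/2 - 2*D) + 5 = 17/2 - 2*D)
H(-4, -4)*l(4) = -7*(17/2 - 2*4) = -7*(17/2 - 8) = -7*½ = -7/2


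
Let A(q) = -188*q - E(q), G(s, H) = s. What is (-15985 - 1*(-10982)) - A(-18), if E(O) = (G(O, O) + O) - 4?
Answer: -8427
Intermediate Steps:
E(O) = -4 + 2*O (E(O) = (O + O) - 4 = 2*O - 4 = -4 + 2*O)
A(q) = 4 - 190*q (A(q) = -188*q - (-4 + 2*q) = -188*q + (4 - 2*q) = 4 - 190*q)
(-15985 - 1*(-10982)) - A(-18) = (-15985 - 1*(-10982)) - (4 - 190*(-18)) = (-15985 + 10982) - (4 + 3420) = -5003 - 1*3424 = -5003 - 3424 = -8427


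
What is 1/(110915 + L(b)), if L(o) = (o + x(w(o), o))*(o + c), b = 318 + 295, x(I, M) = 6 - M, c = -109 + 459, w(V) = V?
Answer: 1/116693 ≈ 8.5695e-6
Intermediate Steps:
c = 350
b = 613
L(o) = 2100 + 6*o (L(o) = (o + (6 - o))*(o + 350) = 6*(350 + o) = 2100 + 6*o)
1/(110915 + L(b)) = 1/(110915 + (2100 + 6*613)) = 1/(110915 + (2100 + 3678)) = 1/(110915 + 5778) = 1/116693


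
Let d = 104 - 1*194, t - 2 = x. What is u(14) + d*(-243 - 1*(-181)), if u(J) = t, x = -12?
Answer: 5570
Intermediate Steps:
t = -10 (t = 2 - 12 = -10)
u(J) = -10
d = -90 (d = 104 - 194 = -90)
u(14) + d*(-243 - 1*(-181)) = -10 - 90*(-243 - 1*(-181)) = -10 - 90*(-243 + 181) = -10 - 90*(-62) = -10 + 5580 = 5570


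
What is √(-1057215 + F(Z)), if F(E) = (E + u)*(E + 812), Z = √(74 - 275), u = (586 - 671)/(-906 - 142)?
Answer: √(-290322972376 + 222977982*I*√201)/524 ≈ 5.5982 + 1028.3*I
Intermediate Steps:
u = 85/1048 (u = -85/(-1048) = -85*(-1/1048) = 85/1048 ≈ 0.081107)
Z = I*√201 (Z = √(-201) = I*√201 ≈ 14.177*I)
F(E) = (812 + E)*(85/1048 + E) (F(E) = (E + 85/1048)*(E + 812) = (85/1048 + E)*(812 + E) = (812 + E)*(85/1048 + E))
√(-1057215 + F(Z)) = √(-1057215 + (17255/262 + (I*√201)² + 851061*(I*√201)/1048)) = √(-1057215 + (17255/262 - 201 + 851061*I*√201/1048)) = √(-1057215 + (-35407/262 + 851061*I*√201/1048)) = √(-277025737/262 + 851061*I*√201/1048)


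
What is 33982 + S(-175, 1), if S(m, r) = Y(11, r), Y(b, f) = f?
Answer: 33983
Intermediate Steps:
S(m, r) = r
33982 + S(-175, 1) = 33982 + 1 = 33983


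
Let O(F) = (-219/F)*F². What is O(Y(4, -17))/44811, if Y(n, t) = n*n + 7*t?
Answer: 7519/14937 ≈ 0.50338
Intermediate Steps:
Y(n, t) = n² + 7*t
O(F) = -219*F
O(Y(4, -17))/44811 = -219*(4² + 7*(-17))/44811 = -219*(16 - 119)*(1/44811) = -219*(-103)*(1/44811) = 22557*(1/44811) = 7519/14937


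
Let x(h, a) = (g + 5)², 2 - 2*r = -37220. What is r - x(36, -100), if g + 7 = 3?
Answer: 18610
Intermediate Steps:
r = 18611 (r = 1 - ½*(-37220) = 1 + 18610 = 18611)
g = -4 (g = -7 + 3 = -4)
x(h, a) = 1 (x(h, a) = (-4 + 5)² = 1² = 1)
r - x(36, -100) = 18611 - 1*1 = 18611 - 1 = 18610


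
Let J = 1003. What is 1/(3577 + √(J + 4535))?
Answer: 3577/12789391 - √5538/12789391 ≈ 0.00027387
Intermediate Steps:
1/(3577 + √(J + 4535)) = 1/(3577 + √(1003 + 4535)) = 1/(3577 + √5538)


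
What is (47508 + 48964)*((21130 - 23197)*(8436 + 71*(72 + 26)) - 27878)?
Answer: -3072370410272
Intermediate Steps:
(47508 + 48964)*((21130 - 23197)*(8436 + 71*(72 + 26)) - 27878) = 96472*(-2067*(8436 + 71*98) - 27878) = 96472*(-2067*(8436 + 6958) - 27878) = 96472*(-2067*15394 - 27878) = 96472*(-31819398 - 27878) = 96472*(-31847276) = -3072370410272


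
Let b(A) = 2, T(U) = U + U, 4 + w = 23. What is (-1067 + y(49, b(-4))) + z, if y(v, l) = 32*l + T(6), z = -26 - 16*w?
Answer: -1321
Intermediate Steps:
w = 19 (w = -4 + 23 = 19)
T(U) = 2*U
z = -330 (z = -26 - 16*19 = -26 - 304 = -330)
y(v, l) = 12 + 32*l (y(v, l) = 32*l + 2*6 = 32*l + 12 = 12 + 32*l)
(-1067 + y(49, b(-4))) + z = (-1067 + (12 + 32*2)) - 330 = (-1067 + (12 + 64)) - 330 = (-1067 + 76) - 330 = -991 - 330 = -1321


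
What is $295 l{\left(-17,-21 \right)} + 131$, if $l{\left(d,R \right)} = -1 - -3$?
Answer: $721$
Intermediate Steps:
$l{\left(d,R \right)} = 2$ ($l{\left(d,R \right)} = -1 + 3 = 2$)
$295 l{\left(-17,-21 \right)} + 131 = 295 \cdot 2 + 131 = 590 + 131 = 721$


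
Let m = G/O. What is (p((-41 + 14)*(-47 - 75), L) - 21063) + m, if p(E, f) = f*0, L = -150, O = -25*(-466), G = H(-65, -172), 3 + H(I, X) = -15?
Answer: -122691984/5825 ≈ -21063.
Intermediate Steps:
H(I, X) = -18 (H(I, X) = -3 - 15 = -18)
G = -18
O = 11650
p(E, f) = 0
m = -9/5825 (m = -18/11650 = -18*1/11650 = -9/5825 ≈ -0.0015451)
(p((-41 + 14)*(-47 - 75), L) - 21063) + m = (0 - 21063) - 9/5825 = -21063 - 9/5825 = -122691984/5825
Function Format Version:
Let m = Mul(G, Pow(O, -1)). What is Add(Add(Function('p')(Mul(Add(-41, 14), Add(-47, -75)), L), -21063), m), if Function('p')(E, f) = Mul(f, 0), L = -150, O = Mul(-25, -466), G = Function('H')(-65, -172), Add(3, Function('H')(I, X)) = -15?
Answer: Rational(-122691984, 5825) ≈ -21063.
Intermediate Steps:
Function('H')(I, X) = -18 (Function('H')(I, X) = Add(-3, -15) = -18)
G = -18
O = 11650
Function('p')(E, f) = 0
m = Rational(-9, 5825) (m = Mul(-18, Pow(11650, -1)) = Mul(-18, Rational(1, 11650)) = Rational(-9, 5825) ≈ -0.0015451)
Add(Add(Function('p')(Mul(Add(-41, 14), Add(-47, -75)), L), -21063), m) = Add(Add(0, -21063), Rational(-9, 5825)) = Add(-21063, Rational(-9, 5825)) = Rational(-122691984, 5825)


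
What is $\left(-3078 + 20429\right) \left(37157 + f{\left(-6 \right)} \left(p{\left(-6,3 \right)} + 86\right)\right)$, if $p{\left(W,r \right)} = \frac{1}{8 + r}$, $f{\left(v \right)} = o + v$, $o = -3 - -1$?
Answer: $\frac{6960371001}{11} \approx 6.3276 \cdot 10^{8}$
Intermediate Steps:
$o = -2$ ($o = -3 + 1 = -2$)
$f{\left(v \right)} = -2 + v$
$\left(-3078 + 20429\right) \left(37157 + f{\left(-6 \right)} \left(p{\left(-6,3 \right)} + 86\right)\right) = \left(-3078 + 20429\right) \left(37157 + \left(-2 - 6\right) \left(\frac{1}{8 + 3} + 86\right)\right) = 17351 \left(37157 - 8 \left(\frac{1}{11} + 86\right)\right) = 17351 \left(37157 - \frac{7576}{11}\right) = 17351 \cdot \frac{401151}{11} = \frac{6960371001}{11}$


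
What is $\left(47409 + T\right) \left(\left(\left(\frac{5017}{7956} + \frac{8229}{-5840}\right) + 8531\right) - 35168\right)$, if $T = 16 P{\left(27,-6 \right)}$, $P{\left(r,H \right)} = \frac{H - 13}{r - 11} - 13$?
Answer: $- \frac{7299481023655571}{5807880} \approx -1.2568 \cdot 10^{9}$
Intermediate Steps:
$P{\left(r,H \right)} = -13 + \frac{-13 + H}{-11 + r}$ ($P{\left(r,H \right)} = \frac{-13 + H}{-11 + r} - 13 = -13 + \frac{-13 + H}{-11 + r}$)
$T = -227$ ($T = 16 \frac{130 - 6 - 351}{-11 + 27} = 16 \frac{130 - 6 - 351}{16} = 16 \cdot \frac{1}{16} \left(-227\right) = 16 \left(- \frac{227}{16}\right) = -227$)
$\left(47409 + T\right) \left(\left(\left(\frac{5017}{7956} + \frac{8229}{-5840}\right) + 8531\right) - 35168\right) = \left(47409 - 227\right) \left(\left(\left(\frac{5017}{7956} + \frac{8229}{-5840}\right) + 8531\right) - 35168\right) = 47182 \left(\left(\left(5017 \cdot \frac{1}{7956} + 8229 \left(- \frac{1}{5840}\right)\right) + 8531\right) - 35168\right) = 47182 \left(\left(\left(\frac{5017}{7956} - \frac{8229}{5840}\right) + 8531\right) - 35168\right) = 47182 \left(\left(- \frac{9042661}{11615760} + 8531\right) - 35168\right) = 47182 \left(\frac{99085005899}{11615760} - 35168\right) = 47182 \left(- \frac{309418041781}{11615760}\right) = - \frac{7299481023655571}{5807880}$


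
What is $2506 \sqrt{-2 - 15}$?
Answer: $2506 i \sqrt{17} \approx 10333.0 i$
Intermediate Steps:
$2506 \sqrt{-2 - 15} = 2506 \sqrt{-17} = 2506 i \sqrt{17}$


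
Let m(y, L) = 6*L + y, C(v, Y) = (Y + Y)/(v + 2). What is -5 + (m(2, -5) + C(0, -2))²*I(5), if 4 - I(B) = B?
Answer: -905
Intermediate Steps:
C(v, Y) = 2*Y/(2 + v) (C(v, Y) = (2*Y)/(2 + v) = 2*Y/(2 + v))
m(y, L) = y + 6*L
I(B) = 4 - B
-5 + (m(2, -5) + C(0, -2))²*I(5) = -5 + ((2 + 6*(-5)) + 2*(-2)/(2 + 0))²*(4 - 1*5) = -5 + ((2 - 30) + 2*(-2)/2)²*(4 - 5) = -5 + (-28 + 2*(-2)*(½))²*(-1) = -5 + (-28 - 2)²*(-1) = -5 + (-30)²*(-1) = -5 + 900*(-1) = -5 - 900 = -905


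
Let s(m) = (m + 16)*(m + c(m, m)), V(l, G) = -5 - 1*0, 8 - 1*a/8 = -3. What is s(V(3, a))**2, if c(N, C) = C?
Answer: 12100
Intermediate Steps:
a = 88 (a = 64 - 8*(-3) = 64 + 24 = 88)
V(l, G) = -5 (V(l, G) = -5 + 0 = -5)
s(m) = 2*m*(16 + m) (s(m) = (m + 16)*(m + m) = (16 + m)*(2*m) = 2*m*(16 + m))
s(V(3, a))**2 = (2*(-5)*(16 - 5))**2 = (2*(-5)*11)**2 = (-110)**2 = 12100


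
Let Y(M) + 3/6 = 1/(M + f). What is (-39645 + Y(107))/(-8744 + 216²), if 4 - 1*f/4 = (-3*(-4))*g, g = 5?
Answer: -9277049/8871408 ≈ -1.0457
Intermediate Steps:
f = -224 (f = 16 - 4*(-3*(-4))*5 = 16 - 48*5 = 16 - 4*60 = 16 - 240 = -224)
Y(M) = -½ + 1/(-224 + M) (Y(M) = -½ + 1/(M - 224) = -½ + 1/(-224 + M))
(-39645 + Y(107))/(-8744 + 216²) = (-39645 + (226 - 1*107)/(2*(-224 + 107)))/(-8744 + 216²) = (-39645 + (½)*(226 - 107)/(-117))/(-8744 + 46656) = (-39645 + (½)*(-1/117)*119)/37912 = (-39645 - 119/234)*(1/37912) = -9277049/234*1/37912 = -9277049/8871408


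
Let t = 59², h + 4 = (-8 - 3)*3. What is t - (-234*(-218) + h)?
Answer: -47494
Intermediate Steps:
h = -37 (h = -4 + (-8 - 3)*3 = -4 - 11*3 = -4 - 33 = -37)
t = 3481
t - (-234*(-218) + h) = 3481 - (-234*(-218) - 37) = 3481 - (51012 - 37) = 3481 - 1*50975 = 3481 - 50975 = -47494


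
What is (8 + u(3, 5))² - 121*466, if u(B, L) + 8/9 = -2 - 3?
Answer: -4566905/81 ≈ -56382.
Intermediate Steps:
u(B, L) = -53/9 (u(B, L) = -8/9 + (-2 - 3) = -8/9 - 5 = -53/9)
(8 + u(3, 5))² - 121*466 = (8 - 53/9)² - 121*466 = (19/9)² - 56386 = 361/81 - 56386 = -4566905/81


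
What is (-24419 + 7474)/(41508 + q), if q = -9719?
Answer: -16945/31789 ≈ -0.53305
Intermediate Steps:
(-24419 + 7474)/(41508 + q) = (-24419 + 7474)/(41508 - 9719) = -16945/31789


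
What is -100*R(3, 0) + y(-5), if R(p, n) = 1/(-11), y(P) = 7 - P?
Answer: 232/11 ≈ 21.091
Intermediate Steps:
R(p, n) = -1/11
-100*R(3, 0) + y(-5) = -100*(-1/11) + (7 - 1*(-5)) = 100/11 + (7 + 5) = 100/11 + 12 = 232/11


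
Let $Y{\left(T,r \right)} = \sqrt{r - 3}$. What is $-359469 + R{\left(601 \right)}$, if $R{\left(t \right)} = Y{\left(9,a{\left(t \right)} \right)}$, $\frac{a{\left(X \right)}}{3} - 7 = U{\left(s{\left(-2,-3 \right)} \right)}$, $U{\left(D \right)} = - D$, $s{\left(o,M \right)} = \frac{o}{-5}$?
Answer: $-359469 + \frac{2 \sqrt{105}}{5} \approx -3.5947 \cdot 10^{5}$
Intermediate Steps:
$s{\left(o,M \right)} = - \frac{o}{5}$ ($s{\left(o,M \right)} = o \left(- \frac{1}{5}\right) = - \frac{o}{5}$)
$a{\left(X \right)} = \frac{99}{5}$ ($a{\left(X \right)} = 21 + 3 \left(- \frac{\left(-1\right) \left(-2\right)}{5}\right) = 21 + 3 \left(\left(-1\right) \frac{2}{5}\right) = 21 + 3 \left(- \frac{2}{5}\right) = 21 - \frac{6}{5} = \frac{99}{5}$)
$Y{\left(T,r \right)} = \sqrt{-3 + r}$
$R{\left(t \right)} = \frac{2 \sqrt{105}}{5}$ ($R{\left(t \right)} = \sqrt{-3 + \frac{99}{5}} = \sqrt{\frac{84}{5}} = \frac{2 \sqrt{105}}{5}$)
$-359469 + R{\left(601 \right)} = -359469 + \frac{2 \sqrt{105}}{5}$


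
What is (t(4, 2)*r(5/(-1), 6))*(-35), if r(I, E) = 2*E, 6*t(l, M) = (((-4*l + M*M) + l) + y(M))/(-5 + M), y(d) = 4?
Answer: -280/3 ≈ -93.333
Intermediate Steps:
t(l, M) = (4 + M**2 - 3*l)/(6*(-5 + M)) (t(l, M) = ((((-4*l + M*M) + l) + 4)/(-5 + M))/6 = ((((-4*l + M**2) + l) + 4)/(-5 + M))/6 = ((((M**2 - 4*l) + l) + 4)/(-5 + M))/6 = (((M**2 - 3*l) + 4)/(-5 + M))/6 = ((4 + M**2 - 3*l)/(-5 + M))/6 = (4 + M**2 - 3*l)/(6*(-5 + M)))
(t(4, 2)*r(5/(-1), 6))*(-35) = (((4 + 2**2 - 3*4)/(6*(-5 + 2)))*(2*6))*(-35) = (((1/6)*(4 + 4 - 12)/(-3))*12)*(-35) = (((1/6)*(-1/3)*(-4))*12)*(-35) = ((2/9)*12)*(-35) = (8/3)*(-35) = -280/3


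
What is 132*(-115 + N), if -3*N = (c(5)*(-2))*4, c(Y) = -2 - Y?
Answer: -17644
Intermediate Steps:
N = -56/3 (N = -(-2 - 1*5)*(-2)*4/3 = -(-2 - 5)*(-2)*4/3 = -(-7*(-2))*4/3 = -14*4/3 = -⅓*56 = -56/3 ≈ -18.667)
132*(-115 + N) = 132*(-115 - 56/3) = 132*(-401/3) = -17644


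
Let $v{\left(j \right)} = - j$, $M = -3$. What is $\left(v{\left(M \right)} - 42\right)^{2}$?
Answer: $1521$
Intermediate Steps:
$\left(v{\left(M \right)} - 42\right)^{2} = \left(\left(-1\right) \left(-3\right) - 42\right)^{2} = \left(3 - 42\right)^{2} = \left(-39\right)^{2} = 1521$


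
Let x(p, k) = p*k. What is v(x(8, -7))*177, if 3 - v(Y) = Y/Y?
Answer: 354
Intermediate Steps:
x(p, k) = k*p
v(Y) = 2 (v(Y) = 3 - Y/Y = 3 - 1*1 = 3 - 1 = 2)
v(x(8, -7))*177 = 2*177 = 354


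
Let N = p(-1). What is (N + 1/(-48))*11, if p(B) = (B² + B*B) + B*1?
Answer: 517/48 ≈ 10.771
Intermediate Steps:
p(B) = B + 2*B² (p(B) = (B² + B²) + B = 2*B² + B = B + 2*B²)
N = 1 (N = -(1 + 2*(-1)) = -(1 - 2) = -1*(-1) = 1)
(N + 1/(-48))*11 = (1 + 1/(-48))*11 = (1 - 1/48)*11 = (47/48)*11 = 517/48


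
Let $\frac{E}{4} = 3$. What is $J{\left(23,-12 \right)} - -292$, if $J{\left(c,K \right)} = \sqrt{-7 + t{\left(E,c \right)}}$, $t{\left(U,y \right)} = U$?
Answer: $292 + \sqrt{5} \approx 294.24$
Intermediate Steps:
$E = 12$ ($E = 4 \cdot 3 = 12$)
$J{\left(c,K \right)} = \sqrt{5}$ ($J{\left(c,K \right)} = \sqrt{-7 + 12} = \sqrt{5}$)
$J{\left(23,-12 \right)} - -292 = \sqrt{5} - -292 = \sqrt{5} + 292 = 292 + \sqrt{5}$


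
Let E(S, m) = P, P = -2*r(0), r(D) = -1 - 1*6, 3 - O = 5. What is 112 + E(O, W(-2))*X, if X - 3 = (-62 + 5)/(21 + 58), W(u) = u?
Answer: 11368/79 ≈ 143.90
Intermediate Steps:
O = -2 (O = 3 - 1*5 = 3 - 5 = -2)
r(D) = -7 (r(D) = -1 - 6 = -7)
P = 14 (P = -2*(-7) = 14)
E(S, m) = 14
X = 180/79 (X = 3 + (-62 + 5)/(21 + 58) = 3 - 57/79 = 180/79 ≈ 2.2785)
112 + E(O, W(-2))*X = 112 + 14*(180/79) = 112 + 2520/79 = 11368/79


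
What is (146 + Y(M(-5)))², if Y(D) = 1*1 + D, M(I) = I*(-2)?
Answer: 24649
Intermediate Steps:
M(I) = -2*I
Y(D) = 1 + D
(146 + Y(M(-5)))² = (146 + (1 - 2*(-5)))² = (146 + (1 + 10))² = (146 + 11)² = 157² = 24649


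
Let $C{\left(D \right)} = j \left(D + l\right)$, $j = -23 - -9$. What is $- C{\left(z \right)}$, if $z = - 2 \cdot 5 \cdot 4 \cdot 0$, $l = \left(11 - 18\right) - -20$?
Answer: $182$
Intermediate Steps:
$j = -14$ ($j = -23 + 9 = -14$)
$l = 13$ ($l = -7 + 20 = 13$)
$z = 0$ ($z = - 2 \cdot 20 \cdot 0 = \left(-2\right) 0 = 0$)
$C{\left(D \right)} = -182 - 14 D$ ($C{\left(D \right)} = - 14 \left(D + 13\right) = - 14 \left(13 + D\right) = -182 - 14 D$)
$- C{\left(z \right)} = - (-182 - 0) = - (-182 + 0) = \left(-1\right) \left(-182\right) = 182$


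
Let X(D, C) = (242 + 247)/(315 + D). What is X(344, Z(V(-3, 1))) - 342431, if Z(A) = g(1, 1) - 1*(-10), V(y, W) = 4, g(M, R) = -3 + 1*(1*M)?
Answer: -225661540/659 ≈ -3.4243e+5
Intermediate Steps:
g(M, R) = -3 + M (g(M, R) = -3 + 1*M = -3 + M)
Z(A) = 8 (Z(A) = (-3 + 1) - 1*(-10) = -2 + 10 = 8)
X(D, C) = 489/(315 + D)
X(344, Z(V(-3, 1))) - 342431 = 489/(315 + 344) - 342431 = 489/659 - 342431 = -225661540/659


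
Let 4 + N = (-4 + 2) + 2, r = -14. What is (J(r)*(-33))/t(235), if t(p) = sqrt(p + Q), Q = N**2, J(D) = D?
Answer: 462*sqrt(251)/251 ≈ 29.161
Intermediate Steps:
N = -4 (N = -4 + ((-4 + 2) + 2) = -4 + (-2 + 2) = -4 + 0 = -4)
Q = 16 (Q = (-4)**2 = 16)
t(p) = sqrt(16 + p) (t(p) = sqrt(p + 16) = sqrt(16 + p))
(J(r)*(-33))/t(235) = (-14*(-33))/(sqrt(16 + 235)) = 462/(sqrt(251)) = 462*(sqrt(251)/251) = 462*sqrt(251)/251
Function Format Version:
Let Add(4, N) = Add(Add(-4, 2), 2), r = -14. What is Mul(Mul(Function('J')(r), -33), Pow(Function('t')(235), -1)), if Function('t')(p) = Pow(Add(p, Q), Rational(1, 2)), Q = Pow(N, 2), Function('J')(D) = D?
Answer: Mul(Rational(462, 251), Pow(251, Rational(1, 2))) ≈ 29.161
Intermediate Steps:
N = -4 (N = Add(-4, Add(Add(-4, 2), 2)) = Add(-4, Add(-2, 2)) = Add(-4, 0) = -4)
Q = 16 (Q = Pow(-4, 2) = 16)
Function('t')(p) = Pow(Add(16, p), Rational(1, 2)) (Function('t')(p) = Pow(Add(p, 16), Rational(1, 2)) = Pow(Add(16, p), Rational(1, 2)))
Mul(Mul(Function('J')(r), -33), Pow(Function('t')(235), -1)) = Mul(Mul(-14, -33), Pow(Pow(Add(16, 235), Rational(1, 2)), -1)) = Mul(462, Pow(Pow(251, Rational(1, 2)), -1)) = Mul(462, Mul(Rational(1, 251), Pow(251, Rational(1, 2)))) = Mul(Rational(462, 251), Pow(251, Rational(1, 2)))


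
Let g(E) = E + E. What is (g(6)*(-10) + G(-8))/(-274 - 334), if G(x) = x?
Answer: 4/19 ≈ 0.21053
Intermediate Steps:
g(E) = 2*E
(g(6)*(-10) + G(-8))/(-274 - 334) = ((2*6)*(-10) - 8)/(-274 - 334) = (12*(-10) - 8)/(-608) = (-120 - 8)*(-1/608) = -128*(-1/608) = 4/19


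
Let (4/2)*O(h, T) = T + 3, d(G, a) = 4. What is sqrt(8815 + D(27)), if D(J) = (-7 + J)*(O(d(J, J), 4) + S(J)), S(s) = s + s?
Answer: sqrt(9965) ≈ 99.825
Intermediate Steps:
O(h, T) = 3/2 + T/2 (O(h, T) = (T + 3)/2 = (3 + T)/2 = 3/2 + T/2)
S(s) = 2*s
D(J) = (-7 + J)*(7/2 + 2*J) (D(J) = (-7 + J)*((3/2 + (1/2)*4) + 2*J) = (-7 + J)*((3/2 + 2) + 2*J) = (-7 + J)*(7/2 + 2*J))
sqrt(8815 + D(27)) = sqrt(8815 + (-49/2 + 2*27**2 - 21/2*27)) = sqrt(8815 + (-49/2 + 2*729 - 567/2)) = sqrt(8815 + (-49/2 + 1458 - 567/2)) = sqrt(8815 + 1150) = sqrt(9965)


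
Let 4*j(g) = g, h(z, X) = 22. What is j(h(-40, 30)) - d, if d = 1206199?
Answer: -2412387/2 ≈ -1.2062e+6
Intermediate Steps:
j(g) = g/4
j(h(-40, 30)) - d = (¼)*22 - 1*1206199 = 11/2 - 1206199 = -2412387/2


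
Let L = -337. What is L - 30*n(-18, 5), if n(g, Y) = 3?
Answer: -427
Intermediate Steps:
L - 30*n(-18, 5) = -337 - 30*3 = -337 - 90 = -427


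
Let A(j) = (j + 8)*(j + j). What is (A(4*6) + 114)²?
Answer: 2722500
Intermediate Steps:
A(j) = 2*j*(8 + j) (A(j) = (8 + j)*(2*j) = 2*j*(8 + j))
(A(4*6) + 114)² = (2*(4*6)*(8 + 4*6) + 114)² = (2*24*(8 + 24) + 114)² = (2*24*32 + 114)² = (1536 + 114)² = 1650² = 2722500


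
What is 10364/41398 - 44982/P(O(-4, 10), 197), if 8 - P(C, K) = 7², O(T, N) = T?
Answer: 931294880/848659 ≈ 1097.4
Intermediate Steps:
P(C, K) = -41 (P(C, K) = 8 - 1*7² = 8 - 1*49 = 8 - 49 = -41)
10364/41398 - 44982/P(O(-4, 10), 197) = 10364/41398 - 44982/(-41) = 10364*(1/41398) - 44982*(-1/41) = 5182/20699 + 44982/41 = 931294880/848659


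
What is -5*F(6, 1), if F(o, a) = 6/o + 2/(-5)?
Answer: -3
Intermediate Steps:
F(o, a) = -⅖ + 6/o (F(o, a) = 6/o + 2*(-⅕) = 6/o - ⅖ = -⅖ + 6/o)
-5*F(6, 1) = -5*(-⅖ + 6/6) = -5*(-⅖ + 6*(⅙)) = -5*(-⅖ + 1) = -5*⅗ = -3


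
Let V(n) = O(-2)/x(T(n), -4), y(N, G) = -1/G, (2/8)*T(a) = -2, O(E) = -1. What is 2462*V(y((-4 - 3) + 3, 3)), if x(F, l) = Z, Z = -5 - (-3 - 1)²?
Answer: 2462/21 ≈ 117.24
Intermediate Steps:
T(a) = -8 (T(a) = 4*(-2) = -8)
Z = -21 (Z = -5 - 1*(-4)² = -5 - 1*16 = -5 - 16 = -21)
x(F, l) = -21
V(n) = 1/21 (V(n) = -1/(-21) = -1*(-1/21) = 1/21)
2462*V(y((-4 - 3) + 3, 3)) = 2462*(1/21) = 2462/21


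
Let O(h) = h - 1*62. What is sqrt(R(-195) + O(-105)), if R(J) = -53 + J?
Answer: I*sqrt(415) ≈ 20.372*I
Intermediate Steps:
O(h) = -62 + h (O(h) = h - 62 = -62 + h)
sqrt(R(-195) + O(-105)) = sqrt((-53 - 195) + (-62 - 105)) = sqrt(-248 - 167) = sqrt(-415) = I*sqrt(415)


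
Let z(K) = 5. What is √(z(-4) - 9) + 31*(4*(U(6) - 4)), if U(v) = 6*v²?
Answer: 26288 + 2*I ≈ 26288.0 + 2.0*I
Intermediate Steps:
√(z(-4) - 9) + 31*(4*(U(6) - 4)) = √(5 - 9) + 31*(4*(6*6² - 4)) = √(-4) + 31*(4*(6*36 - 4)) = 2*I + 31*(4*(216 - 4)) = 2*I + 31*(4*212) = 2*I + 31*848 = 2*I + 26288 = 26288 + 2*I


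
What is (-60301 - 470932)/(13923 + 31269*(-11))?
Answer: 531233/330036 ≈ 1.6096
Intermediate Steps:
(-60301 - 470932)/(13923 + 31269*(-11)) = -531233/(13923 - 343959) = -531233/(-330036) = -531233*(-1/330036) = 531233/330036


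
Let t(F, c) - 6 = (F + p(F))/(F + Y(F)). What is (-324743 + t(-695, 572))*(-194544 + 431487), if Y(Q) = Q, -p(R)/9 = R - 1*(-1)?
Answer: -106953696268083/1390 ≈ -7.6945e+10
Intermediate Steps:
p(R) = -9 - 9*R (p(R) = -9*(R - 1*(-1)) = -9*(R + 1) = -9*(1 + R) = -9 - 9*R)
t(F, c) = 6 + (-9 - 8*F)/(2*F) (t(F, c) = 6 + (F + (-9 - 9*F))/(F + F) = 6 + (-9 - 8*F)/((2*F)) = 6 + (-9 - 8*F)*(1/(2*F)) = 6 + (-9 - 8*F)/(2*F))
(-324743 + t(-695, 572))*(-194544 + 431487) = (-324743 + (2 - 9/2/(-695)))*(-194544 + 431487) = (-324743 + (2 - 9/2*(-1/695)))*236943 = (-324743 + (2 + 9/1390))*236943 = (-324743 + 2789/1390)*236943 = -451389981/1390*236943 = -106953696268083/1390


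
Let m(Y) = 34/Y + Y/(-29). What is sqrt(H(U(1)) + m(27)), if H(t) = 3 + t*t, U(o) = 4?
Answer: sqrt(1316658)/261 ≈ 4.3964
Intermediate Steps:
m(Y) = 34/Y - Y/29 (m(Y) = 34/Y + Y*(-1/29) = 34/Y - Y/29)
H(t) = 3 + t**2
sqrt(H(U(1)) + m(27)) = sqrt((3 + 4**2) + (34/27 - 1/29*27)) = sqrt((3 + 16) + (34*(1/27) - 27/29)) = sqrt(19 + (34/27 - 27/29)) = sqrt(19 + 257/783) = sqrt(15134/783) = sqrt(1316658)/261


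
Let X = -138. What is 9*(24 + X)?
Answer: -1026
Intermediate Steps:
9*(24 + X) = 9*(24 - 138) = 9*(-114) = -1026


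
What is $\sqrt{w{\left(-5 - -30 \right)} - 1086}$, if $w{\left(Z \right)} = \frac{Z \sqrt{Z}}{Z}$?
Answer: $i \sqrt{1081} \approx 32.879 i$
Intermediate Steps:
$w{\left(Z \right)} = \sqrt{Z}$ ($w{\left(Z \right)} = \frac{Z^{\frac{3}{2}}}{Z} = \sqrt{Z}$)
$\sqrt{w{\left(-5 - -30 \right)} - 1086} = \sqrt{\sqrt{-5 - -30} - 1086} = \sqrt{\sqrt{-5 + 30} - 1086} = \sqrt{\sqrt{25} - 1086} = \sqrt{5 - 1086} = \sqrt{-1081} = i \sqrt{1081}$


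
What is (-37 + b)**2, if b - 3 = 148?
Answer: 12996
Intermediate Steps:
b = 151 (b = 3 + 148 = 151)
(-37 + b)**2 = (-37 + 151)**2 = 114**2 = 12996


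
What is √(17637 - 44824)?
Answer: I*√27187 ≈ 164.88*I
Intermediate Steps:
√(17637 - 44824) = √(-27187) = I*√27187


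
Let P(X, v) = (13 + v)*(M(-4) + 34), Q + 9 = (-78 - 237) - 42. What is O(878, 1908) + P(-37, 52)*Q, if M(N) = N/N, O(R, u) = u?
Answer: -830742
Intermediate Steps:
Q = -366 (Q = -9 + ((-78 - 237) - 42) = -9 + (-315 - 42) = -9 - 357 = -366)
M(N) = 1
P(X, v) = 455 + 35*v (P(X, v) = (13 + v)*(1 + 34) = (13 + v)*35 = 455 + 35*v)
O(878, 1908) + P(-37, 52)*Q = 1908 + (455 + 35*52)*(-366) = 1908 + (455 + 1820)*(-366) = 1908 + 2275*(-366) = 1908 - 832650 = -830742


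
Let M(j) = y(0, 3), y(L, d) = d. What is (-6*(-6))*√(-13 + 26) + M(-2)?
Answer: 3 + 36*√13 ≈ 132.80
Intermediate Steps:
M(j) = 3
(-6*(-6))*√(-13 + 26) + M(-2) = (-6*(-6))*√(-13 + 26) + 3 = 36*√13 + 3 = 3 + 36*√13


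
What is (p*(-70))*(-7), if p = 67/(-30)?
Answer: -3283/3 ≈ -1094.3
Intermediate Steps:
p = -67/30 (p = 67*(-1/30) = -67/30 ≈ -2.2333)
(p*(-70))*(-7) = -67/30*(-70)*(-7) = (469/3)*(-7) = -3283/3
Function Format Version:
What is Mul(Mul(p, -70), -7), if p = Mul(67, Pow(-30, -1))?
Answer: Rational(-3283, 3) ≈ -1094.3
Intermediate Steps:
p = Rational(-67, 30) (p = Mul(67, Rational(-1, 30)) = Rational(-67, 30) ≈ -2.2333)
Mul(Mul(p, -70), -7) = Mul(Mul(Rational(-67, 30), -70), -7) = Mul(Rational(469, 3), -7) = Rational(-3283, 3)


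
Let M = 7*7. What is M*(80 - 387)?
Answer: -15043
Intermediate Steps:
M = 49
M*(80 - 387) = 49*(80 - 387) = 49*(-307) = -15043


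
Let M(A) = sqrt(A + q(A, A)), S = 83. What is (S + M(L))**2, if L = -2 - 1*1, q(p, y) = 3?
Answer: 6889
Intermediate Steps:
L = -3 (L = -2 - 1 = -3)
M(A) = sqrt(3 + A) (M(A) = sqrt(A + 3) = sqrt(3 + A))
(S + M(L))**2 = (83 + sqrt(3 - 3))**2 = (83 + sqrt(0))**2 = (83 + 0)**2 = 83**2 = 6889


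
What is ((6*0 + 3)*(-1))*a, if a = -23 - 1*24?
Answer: 141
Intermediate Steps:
a = -47 (a = -23 - 24 = -47)
((6*0 + 3)*(-1))*a = ((6*0 + 3)*(-1))*(-47) = ((0 + 3)*(-1))*(-47) = (3*(-1))*(-47) = -3*(-47) = 141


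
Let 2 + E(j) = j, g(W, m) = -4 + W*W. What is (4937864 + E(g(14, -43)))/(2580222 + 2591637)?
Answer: 149638/156723 ≈ 0.95479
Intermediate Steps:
g(W, m) = -4 + W²
E(j) = -2 + j
(4937864 + E(g(14, -43)))/(2580222 + 2591637) = (4937864 + (-2 + (-4 + 14²)))/(2580222 + 2591637) = (4937864 + (-2 + (-4 + 196)))/5171859 = (4937864 + (-2 + 192))*(1/5171859) = (4937864 + 190)*(1/5171859) = 4938054*(1/5171859) = 149638/156723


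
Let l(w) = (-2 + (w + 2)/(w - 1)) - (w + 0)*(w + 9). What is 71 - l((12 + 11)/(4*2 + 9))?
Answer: 44799/578 ≈ 77.507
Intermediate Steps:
l(w) = -2 + (2 + w)/(-1 + w) - w*(9 + w) (l(w) = (-2 + (2 + w)/(-1 + w)) - w*(9 + w) = -2 + (2 + w)/(-1 + w) - w*(9 + w))
71 - l((12 + 11)/(4*2 + 9)) = 71 - (4 - ((12 + 11)/(4*2 + 9))³ - 8*(12 + 11)²/(4*2 + 9)² + 8*((12 + 11)/(4*2 + 9)))/(-1 + (12 + 11)/(4*2 + 9)) = 71 - (4 - (23/(8 + 9))³ - 8*529/(8 + 9)² + 8*(23/(8 + 9)))/(-1 + 23/(8 + 9)) = 71 - (4 - (23/17)³ - 8*(23/17)² + 8*(23/17))/(-1 + 23/17) = 71 - (4 - 1*12167/4913 - 8*529/289 + 184/17)/6/17 = 71 - 17*(4 - 12167/4913 - 4232/289 + 184/17)/6 = 71 - 17*(-11283)/(6*4913) = 71 - 1*(-3761/578) = 71 + 3761/578 = 44799/578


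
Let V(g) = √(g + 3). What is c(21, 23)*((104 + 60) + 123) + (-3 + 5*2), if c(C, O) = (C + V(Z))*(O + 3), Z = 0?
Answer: 156709 + 7462*√3 ≈ 1.6963e+5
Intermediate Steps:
V(g) = √(3 + g)
c(C, O) = (3 + O)*(C + √3) (c(C, O) = (C + √(3 + 0))*(O + 3) = (C + √3)*(3 + O) = (3 + O)*(C + √3))
c(21, 23)*((104 + 60) + 123) + (-3 + 5*2) = (3*21 + 3*√3 + 21*23 + 23*√3)*((104 + 60) + 123) + (-3 + 5*2) = (63 + 3*√3 + 483 + 23*√3)*(164 + 123) + (-3 + 10) = (546 + 26*√3)*287 + 7 = (156702 + 7462*√3) + 7 = 156709 + 7462*√3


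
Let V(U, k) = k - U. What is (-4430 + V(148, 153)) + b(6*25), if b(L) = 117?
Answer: -4308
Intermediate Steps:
(-4430 + V(148, 153)) + b(6*25) = (-4430 + (153 - 1*148)) + 117 = (-4430 + (153 - 148)) + 117 = (-4430 + 5) + 117 = -4425 + 117 = -4308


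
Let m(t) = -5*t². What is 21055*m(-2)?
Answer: -421100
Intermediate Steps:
21055*m(-2) = 21055*(-5*(-2)²) = 21055*(-5*4) = 21055*(-20) = -421100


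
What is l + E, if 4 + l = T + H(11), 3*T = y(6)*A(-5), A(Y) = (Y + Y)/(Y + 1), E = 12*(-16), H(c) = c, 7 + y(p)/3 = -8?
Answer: -445/2 ≈ -222.50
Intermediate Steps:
y(p) = -45 (y(p) = -21 + 3*(-8) = -21 - 24 = -45)
E = -192
A(Y) = 2*Y/(1 + Y) (A(Y) = (2*Y)/(1 + Y) = 2*Y/(1 + Y))
T = -75/2 (T = (-90*(-5)/(1 - 5))/3 = (-90*(-5)/(-4))/3 = (-90*(-5)*(-1)/4)/3 = (-45*5/2)/3 = (⅓)*(-225/2) = -75/2 ≈ -37.500)
l = -61/2 (l = -4 + (-75/2 + 11) = -4 - 53/2 = -61/2 ≈ -30.500)
l + E = -61/2 - 192 = -445/2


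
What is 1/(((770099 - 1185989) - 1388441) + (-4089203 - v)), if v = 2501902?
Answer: -1/8395436 ≈ -1.1911e-7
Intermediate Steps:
1/(((770099 - 1185989) - 1388441) + (-4089203 - v)) = 1/(((770099 - 1185989) - 1388441) + (-4089203 - 1*2501902)) = 1/((-415890 - 1388441) + (-4089203 - 2501902)) = 1/(-1804331 - 6591105) = 1/(-8395436) = -1/8395436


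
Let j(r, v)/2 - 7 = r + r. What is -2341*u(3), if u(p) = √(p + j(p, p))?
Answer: -2341*√29 ≈ -12607.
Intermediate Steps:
j(r, v) = 14 + 4*r (j(r, v) = 14 + 2*(r + r) = 14 + 2*(2*r) = 14 + 4*r)
u(p) = √(14 + 5*p) (u(p) = √(p + (14 + 4*p)) = √(14 + 5*p))
-2341*u(3) = -2341*√(14 + 5*3) = -2341*√(14 + 15) = -2341*√29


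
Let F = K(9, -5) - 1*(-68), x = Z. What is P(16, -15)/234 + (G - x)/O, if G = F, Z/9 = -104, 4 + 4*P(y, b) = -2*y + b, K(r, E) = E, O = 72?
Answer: 539/39 ≈ 13.821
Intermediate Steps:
P(y, b) = -1 - y/2 + b/4 (P(y, b) = -1 + (-2*y + b)/4 = -1 + (b - 2*y)/4 = -1 + (-y/2 + b/4) = -1 - y/2 + b/4)
Z = -936 (Z = 9*(-104) = -936)
x = -936
F = 63 (F = -5 - 1*(-68) = -5 + 68 = 63)
G = 63
P(16, -15)/234 + (G - x)/O = (-1 - 1/2*16 + (1/4)*(-15))/234 + (63 - 1*(-936))/72 = (-1 - 8 - 15/4)*(1/234) + (63 + 936)*(1/72) = -51/4*1/234 + 999*(1/72) = -17/312 + 111/8 = 539/39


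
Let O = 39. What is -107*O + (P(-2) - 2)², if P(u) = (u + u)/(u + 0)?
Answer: -4173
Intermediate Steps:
P(u) = 2 (P(u) = (2*u)/u = 2)
-107*O + (P(-2) - 2)² = -107*39 + (2 - 2)² = -4173 + 0² = -4173 + 0 = -4173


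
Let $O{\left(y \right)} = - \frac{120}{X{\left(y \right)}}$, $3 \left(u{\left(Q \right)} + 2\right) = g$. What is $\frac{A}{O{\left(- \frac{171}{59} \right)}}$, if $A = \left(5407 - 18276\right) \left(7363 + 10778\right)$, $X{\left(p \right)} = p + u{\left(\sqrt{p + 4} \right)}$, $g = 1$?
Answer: $- \frac{7859703143}{885} \approx -8.881 \cdot 10^{6}$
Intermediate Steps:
$u{\left(Q \right)} = - \frac{5}{3}$ ($u{\left(Q \right)} = -2 + \frac{1}{3} \cdot 1 = -2 + \frac{1}{3} = - \frac{5}{3}$)
$X{\left(p \right)} = - \frac{5}{3} + p$ ($X{\left(p \right)} = p - \frac{5}{3} = - \frac{5}{3} + p$)
$O{\left(y \right)} = - \frac{120}{- \frac{5}{3} + y}$
$A = -233456529$ ($A = \left(-12869\right) 18141 = -233456529$)
$\frac{A}{O{\left(- \frac{171}{59} \right)}} = - \frac{233456529}{\left(-360\right) \frac{1}{-5 + 3 \left(- \frac{171}{59}\right)}} = - \frac{233456529}{\left(-360\right) \frac{1}{-5 - \frac{513}{59}}} = - \frac{233456529}{\left(-360\right) \frac{1}{- \frac{808}{59}}} = - \frac{233456529}{\left(-360\right) \left(- \frac{59}{808}\right)} = - \frac{233456529}{\frac{2655}{101}} = \left(-233456529\right) \frac{101}{2655} = - \frac{7859703143}{885}$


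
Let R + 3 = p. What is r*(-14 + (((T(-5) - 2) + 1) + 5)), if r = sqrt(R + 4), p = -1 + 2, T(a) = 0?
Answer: -10*sqrt(2) ≈ -14.142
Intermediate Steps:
p = 1
R = -2 (R = -3 + 1 = -2)
r = sqrt(2) (r = sqrt(-2 + 4) = sqrt(2) ≈ 1.4142)
r*(-14 + (((T(-5) - 2) + 1) + 5)) = sqrt(2)*(-14 + (((0 - 2) + 1) + 5)) = sqrt(2)*(-14 + ((-2 + 1) + 5)) = sqrt(2)*(-14 + (-1 + 5)) = sqrt(2)*(-14 + 4) = sqrt(2)*(-10) = -10*sqrt(2)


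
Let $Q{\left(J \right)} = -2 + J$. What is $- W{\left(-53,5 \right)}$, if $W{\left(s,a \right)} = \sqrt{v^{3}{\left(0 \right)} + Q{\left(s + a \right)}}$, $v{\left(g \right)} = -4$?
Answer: $- i \sqrt{114} \approx - 10.677 i$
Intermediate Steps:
$W{\left(s,a \right)} = \sqrt{-66 + a + s}$ ($W{\left(s,a \right)} = \sqrt{\left(-4\right)^{3} - \left(2 - a - s\right)} = \sqrt{-64 - \left(2 - a - s\right)} = \sqrt{-64 + \left(-2 + a + s\right)} = \sqrt{-66 + a + s}$)
$- W{\left(-53,5 \right)} = - \sqrt{-66 + 5 - 53} = - \sqrt{-114} = - i \sqrt{114}$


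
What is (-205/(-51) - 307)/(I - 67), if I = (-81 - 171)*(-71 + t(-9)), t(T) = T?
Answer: -15452/1024743 ≈ -0.015079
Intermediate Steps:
I = 20160 (I = (-81 - 171)*(-71 - 9) = -252*(-80) = 20160)
(-205/(-51) - 307)/(I - 67) = (-205/(-51) - 307)/(20160 - 67) = (-205*(-1/51) - 307)/20093 = (205/51 - 307)*(1/20093) = -15452/51*1/20093 = -15452/1024743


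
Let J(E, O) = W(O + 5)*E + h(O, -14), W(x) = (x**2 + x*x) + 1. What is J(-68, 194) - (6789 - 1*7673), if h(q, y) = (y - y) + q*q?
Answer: -5347284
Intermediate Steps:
W(x) = 1 + 2*x**2 (W(x) = (x**2 + x**2) + 1 = 2*x**2 + 1 = 1 + 2*x**2)
h(q, y) = q**2 (h(q, y) = 0 + q**2 = q**2)
J(E, O) = O**2 + E*(1 + 2*(5 + O)**2) (J(E, O) = (1 + 2*(O + 5)**2)*E + O**2 = (1 + 2*(5 + O)**2)*E + O**2 = E*(1 + 2*(5 + O)**2) + O**2 = O**2 + E*(1 + 2*(5 + O)**2))
J(-68, 194) - (6789 - 1*7673) = (194**2 - 68*(1 + 2*(5 + 194)**2)) - (6789 - 1*7673) = (37636 - 68*(1 + 2*199**2)) - (6789 - 7673) = (37636 - 68*(1 + 2*39601)) - 1*(-884) = (37636 - 68*(1 + 79202)) + 884 = (37636 - 68*79203) + 884 = (37636 - 5385804) + 884 = -5348168 + 884 = -5347284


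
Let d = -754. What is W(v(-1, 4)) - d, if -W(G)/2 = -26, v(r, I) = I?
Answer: 806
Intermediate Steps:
W(G) = 52 (W(G) = -2*(-26) = 52)
W(v(-1, 4)) - d = 52 - 1*(-754) = 52 + 754 = 806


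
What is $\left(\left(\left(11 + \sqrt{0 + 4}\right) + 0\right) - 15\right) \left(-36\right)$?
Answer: $72$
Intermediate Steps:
$\left(\left(\left(11 + \sqrt{0 + 4}\right) + 0\right) - 15\right) \left(-36\right) = \left(\left(\left(11 + \sqrt{4}\right) + 0\right) - 15\right) \left(-36\right) = \left(\left(\left(11 + 2\right) + 0\right) - 15\right) \left(-36\right) = \left(\left(13 + 0\right) - 15\right) \left(-36\right) = \left(13 - 15\right) \left(-36\right) = \left(-2\right) \left(-36\right) = 72$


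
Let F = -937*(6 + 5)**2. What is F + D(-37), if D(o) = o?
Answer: -113414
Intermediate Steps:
F = -113377 (F = -937*11**2 = -937*121 = -113377)
F + D(-37) = -113377 - 37 = -113414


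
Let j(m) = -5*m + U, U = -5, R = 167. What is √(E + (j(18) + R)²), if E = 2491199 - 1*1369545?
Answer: √1126838 ≈ 1061.5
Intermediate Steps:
j(m) = -5 - 5*m (j(m) = -5*m - 5 = -5 - 5*m)
E = 1121654 (E = 2491199 - 1369545 = 1121654)
√(E + (j(18) + R)²) = √(1121654 + ((-5 - 5*18) + 167)²) = √(1121654 + ((-5 - 90) + 167)²) = √(1121654 + (-95 + 167)²) = √(1121654 + 72²) = √(1121654 + 5184) = √1126838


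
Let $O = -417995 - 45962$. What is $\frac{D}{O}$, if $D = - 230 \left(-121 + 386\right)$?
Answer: $\frac{60950}{463957} \approx 0.13137$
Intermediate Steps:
$D = -60950$ ($D = \left(-230\right) 265 = -60950$)
$O = -463957$
$\frac{D}{O} = - \frac{60950}{-463957} = \left(-60950\right) \left(- \frac{1}{463957}\right) = \frac{60950}{463957}$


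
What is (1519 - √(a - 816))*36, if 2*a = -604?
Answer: 54684 - 36*I*√1118 ≈ 54684.0 - 1203.7*I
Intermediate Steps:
a = -302 (a = (½)*(-604) = -302)
(1519 - √(a - 816))*36 = (1519 - √(-302 - 816))*36 = (1519 - √(-1118))*36 = (1519 - I*√1118)*36 = 54684 - 36*I*√1118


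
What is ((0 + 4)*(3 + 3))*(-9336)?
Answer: -224064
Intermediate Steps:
((0 + 4)*(3 + 3))*(-9336) = (4*6)*(-9336) = 24*(-9336) = -224064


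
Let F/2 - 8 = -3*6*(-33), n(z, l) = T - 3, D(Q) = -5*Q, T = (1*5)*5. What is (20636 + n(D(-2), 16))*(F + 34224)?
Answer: 731871624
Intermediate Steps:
T = 25 (T = 5*5 = 25)
n(z, l) = 22 (n(z, l) = 25 - 3 = 22)
F = 1204 (F = 16 + 2*(-3*6*(-33)) = 16 + 2*(-18*(-33)) = 16 + 2*594 = 16 + 1188 = 1204)
(20636 + n(D(-2), 16))*(F + 34224) = (20636 + 22)*(1204 + 34224) = 20658*35428 = 731871624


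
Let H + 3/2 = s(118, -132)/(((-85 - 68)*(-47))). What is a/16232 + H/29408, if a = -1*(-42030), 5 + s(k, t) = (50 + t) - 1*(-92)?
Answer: 2222008039633/858157141824 ≈ 2.5893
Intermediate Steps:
s(k, t) = 137 + t (s(k, t) = -5 + ((50 + t) - 1*(-92)) = -5 + ((50 + t) + 92) = -5 + (142 + t) = 137 + t)
H = -21563/14382 (H = -3/2 + (137 - 132)/(((-85 - 68)*(-47))) = -3/2 + 5/((-153*(-47))) = -3/2 + 5/7191 = -21563/14382 ≈ -1.4993)
a = 42030
a/16232 + H/29408 = 42030/16232 - 21563/14382/29408 = 42030*(1/16232) - 21563/14382*1/29408 = 21015/8116 - 21563/422945856 = 2222008039633/858157141824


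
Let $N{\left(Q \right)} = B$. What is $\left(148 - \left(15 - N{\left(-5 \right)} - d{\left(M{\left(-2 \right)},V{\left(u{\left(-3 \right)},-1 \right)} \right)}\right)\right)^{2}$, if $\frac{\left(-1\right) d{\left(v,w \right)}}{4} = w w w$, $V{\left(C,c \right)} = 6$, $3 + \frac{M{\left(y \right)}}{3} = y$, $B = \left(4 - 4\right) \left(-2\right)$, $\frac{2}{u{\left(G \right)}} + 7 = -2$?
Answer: $534361$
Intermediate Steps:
$u{\left(G \right)} = - \frac{2}{9}$ ($u{\left(G \right)} = \frac{2}{-7 - 2} = \frac{2}{-9} = 2 \left(- \frac{1}{9}\right) = - \frac{2}{9}$)
$B = 0$ ($B = 0 \left(-2\right) = 0$)
$M{\left(y \right)} = -9 + 3 y$
$N{\left(Q \right)} = 0$
$d{\left(v,w \right)} = - 4 w^{3}$ ($d{\left(v,w \right)} = - 4 w w w = - 4 w^{2} w = - 4 w^{3}$)
$\left(148 - \left(15 - N{\left(-5 \right)} - d{\left(M{\left(-2 \right)},V{\left(u{\left(-3 \right)},-1 \right)} \right)}\right)\right)^{2} = \left(148 + \left(\left(0 - 4 \cdot 6^{3}\right) - 15\right)\right)^{2} = \left(148 + \left(\left(0 - 864\right) - 15\right)\right)^{2} = \left(148 - 879\right)^{2} = \left(-731\right)^{2} = 534361$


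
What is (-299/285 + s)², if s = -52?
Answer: 228584161/81225 ≈ 2814.2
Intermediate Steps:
(-299/285 + s)² = (-299/285 - 52)² = (-15119/285)² = 228584161/81225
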